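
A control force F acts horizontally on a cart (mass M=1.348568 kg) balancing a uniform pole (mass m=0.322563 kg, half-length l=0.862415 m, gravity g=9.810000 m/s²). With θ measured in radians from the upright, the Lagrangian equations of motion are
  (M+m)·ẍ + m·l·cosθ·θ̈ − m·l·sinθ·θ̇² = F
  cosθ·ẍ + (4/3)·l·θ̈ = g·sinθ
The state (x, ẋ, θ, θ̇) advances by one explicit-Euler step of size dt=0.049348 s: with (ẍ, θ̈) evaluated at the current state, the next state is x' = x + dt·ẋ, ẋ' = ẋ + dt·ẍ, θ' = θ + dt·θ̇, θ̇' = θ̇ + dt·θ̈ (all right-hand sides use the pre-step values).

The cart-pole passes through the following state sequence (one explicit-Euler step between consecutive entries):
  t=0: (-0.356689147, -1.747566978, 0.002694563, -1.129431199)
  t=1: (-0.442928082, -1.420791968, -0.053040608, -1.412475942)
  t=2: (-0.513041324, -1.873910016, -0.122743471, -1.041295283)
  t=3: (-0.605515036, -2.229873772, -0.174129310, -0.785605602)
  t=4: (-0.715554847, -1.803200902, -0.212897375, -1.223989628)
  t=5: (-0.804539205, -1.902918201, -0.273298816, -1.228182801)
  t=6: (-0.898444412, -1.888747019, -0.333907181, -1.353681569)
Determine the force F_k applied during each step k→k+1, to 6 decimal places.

F_0 = 9.469455 N
F_1 = -13.225594 N
F_2 = -10.586978 N
F_3 = 12.044809 N
F_4 = -3.311893 N
F_5 = -0.088046 N

step 0→1:
  ẍ = (ẋ'−ẋ)/dt = (-1.420791968−-1.747566978)/0.049348 = 6.621849
  θ̈ = (θ̇'−θ̇)/dt = (-1.412475942−-1.129431199)/0.049348 = -5.735688
  sinθ=0.002695, cosθ=0.999996
  F = (M+m)·ẍ + m·l·cosθ·θ̈ − m·l·sinθ·θ̇² = 11.065977 + -1.595566 − 0.000956 = 9.469455
step 1→2:
  ẍ = (ẋ'−ẋ)/dt = (-1.873910016−-1.420791968)/0.049348 = -9.182095
  θ̈ = (θ̇'−θ̇)/dt = (-1.041295283−-1.412475942)/0.049348 = 7.521696
  sinθ=-0.053016, cosθ=0.998594
  F = (M+m)·ẍ + m·l·cosθ·θ̈ − m·l·sinθ·θ̇² = -15.344484 + 2.089467 − -0.029424 = -13.225594
step 2→3:
  ẍ = (ẋ'−ẋ)/dt = (-2.229873772−-1.873910016)/0.049348 = -7.213337
  θ̈ = (θ̇'−θ̇)/dt = (-0.785605602−-1.041295283)/0.049348 = 5.181359
  sinθ=-0.122435, cosθ=0.992476
  F = (M+m)·ẍ + m·l·cosθ·θ̈ − m·l·sinθ·θ̇² = -12.054431 + 1.430523 − -0.036931 = -10.586978
step 3→4:
  ẍ = (ẋ'−ẋ)/dt = (-1.803200902−-2.229873772)/0.049348 = 8.646204
  θ̈ = (θ̇'−θ̇)/dt = (-1.223989628−-0.785605602)/0.049348 = -8.883522
  sinθ=-0.173251, cosθ=0.984878
  F = (M+m)·ẍ + m·l·cosθ·θ̈ − m·l·sinθ·θ̇² = 14.448939 + -2.433875 − -0.029745 = 12.044809
step 4→5:
  ẍ = (ẋ'−ẋ)/dt = (-1.902918201−-1.803200902)/0.049348 = -2.020696
  θ̈ = (θ̇'−θ̇)/dt = (-1.228182801−-1.223989628)/0.049348 = -0.084971
  sinθ=-0.211293, cosθ=0.977423
  F = (M+m)·ẍ + m·l·cosθ·θ̈ − m·l·sinθ·θ̇² = -3.376847 + -0.023104 − -0.088058 = -3.311893
step 5→6:
  ẍ = (ẋ'−ẋ)/dt = (-1.888747019−-1.902918201)/0.049348 = 0.287168
  θ̈ = (θ̇'−θ̇)/dt = (-1.353681569−-1.228182801)/0.049348 = -2.543138
  sinθ=-0.269909, cosθ=0.962886
  F = (M+m)·ẍ + m·l·cosθ·θ̈ − m·l·sinθ·θ̇² = 0.479896 + -0.681201 − -0.113260 = -0.088046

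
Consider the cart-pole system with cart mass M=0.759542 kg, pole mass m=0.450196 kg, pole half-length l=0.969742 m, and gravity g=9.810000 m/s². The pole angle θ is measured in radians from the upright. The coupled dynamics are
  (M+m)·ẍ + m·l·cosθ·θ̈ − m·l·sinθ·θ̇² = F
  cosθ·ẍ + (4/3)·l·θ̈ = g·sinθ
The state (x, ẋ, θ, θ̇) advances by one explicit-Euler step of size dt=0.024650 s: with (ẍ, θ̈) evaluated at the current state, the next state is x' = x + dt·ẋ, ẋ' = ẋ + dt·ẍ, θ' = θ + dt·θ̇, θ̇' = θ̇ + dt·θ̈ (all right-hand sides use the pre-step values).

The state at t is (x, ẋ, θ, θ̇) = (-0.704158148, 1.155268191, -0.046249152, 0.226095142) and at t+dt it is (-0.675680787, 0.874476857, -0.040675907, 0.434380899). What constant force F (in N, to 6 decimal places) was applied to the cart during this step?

F = -10.094264 N

ẍ = (ẋ'−ẋ)/dt = (0.874476857−1.155268191)/0.024650 = -11.391129
θ̈ = (θ̇'−θ̇)/dt = (0.434380899−0.226095142)/0.024650 = 8.449726
sinθ=-0.046233, cosθ=0.998931
F = (M+m)·ẍ + m·l·cosθ·θ̈ − m·l·sinθ·θ̇² = -13.780282 + 3.684986 − -0.001032 = -10.094264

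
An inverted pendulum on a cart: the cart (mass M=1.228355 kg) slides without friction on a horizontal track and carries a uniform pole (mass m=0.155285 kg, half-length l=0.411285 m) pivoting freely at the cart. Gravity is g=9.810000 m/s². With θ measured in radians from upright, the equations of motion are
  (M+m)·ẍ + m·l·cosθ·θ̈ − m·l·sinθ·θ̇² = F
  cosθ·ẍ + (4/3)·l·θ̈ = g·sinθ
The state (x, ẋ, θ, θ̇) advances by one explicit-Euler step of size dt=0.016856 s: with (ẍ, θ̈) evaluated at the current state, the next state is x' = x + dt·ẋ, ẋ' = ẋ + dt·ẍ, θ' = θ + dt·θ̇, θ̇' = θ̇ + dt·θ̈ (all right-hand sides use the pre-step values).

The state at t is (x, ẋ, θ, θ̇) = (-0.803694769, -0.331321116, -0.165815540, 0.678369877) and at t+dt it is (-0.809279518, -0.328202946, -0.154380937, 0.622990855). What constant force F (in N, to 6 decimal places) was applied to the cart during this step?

F = 0.053859 N

ẍ = (ẋ'−ẋ)/dt = (-0.328202946−-0.331321116)/0.016856 = 0.184989
θ̈ = (θ̇'−θ̇)/dt = (0.622990855−0.678369877)/0.016856 = -3.285419
sinθ=-0.165057, cosθ=0.986284
F = (M+m)·ẍ + m·l·cosθ·θ̈ − m·l·sinθ·θ̇² = 0.255958 + -0.206950 − -0.004851 = 0.053859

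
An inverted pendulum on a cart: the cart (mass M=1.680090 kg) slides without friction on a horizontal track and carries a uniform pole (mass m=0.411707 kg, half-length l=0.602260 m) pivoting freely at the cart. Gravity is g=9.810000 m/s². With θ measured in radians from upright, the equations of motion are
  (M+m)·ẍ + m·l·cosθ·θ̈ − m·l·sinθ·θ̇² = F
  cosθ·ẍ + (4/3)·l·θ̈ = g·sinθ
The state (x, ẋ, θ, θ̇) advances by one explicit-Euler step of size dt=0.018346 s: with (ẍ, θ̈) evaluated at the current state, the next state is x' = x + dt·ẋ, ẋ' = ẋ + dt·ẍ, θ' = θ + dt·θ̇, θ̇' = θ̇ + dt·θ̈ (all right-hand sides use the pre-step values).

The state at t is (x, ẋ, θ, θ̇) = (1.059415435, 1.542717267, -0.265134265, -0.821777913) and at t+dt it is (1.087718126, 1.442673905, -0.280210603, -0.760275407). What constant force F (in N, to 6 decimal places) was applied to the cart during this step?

F = -10.560801 N

ẍ = (ẋ'−ẋ)/dt = (1.442673905−1.542717267)/0.018346 = -5.453143
θ̈ = (θ̇'−θ̇)/dt = (-0.760275407−-0.821777913)/0.018346 = 3.352366
sinθ=-0.262039, cosθ=0.965057
F = (M+m)·ẍ + m·l·cosθ·θ̈ − m·l·sinθ·θ̇² = -11.406868 + 0.802189 − -0.043878 = -10.560801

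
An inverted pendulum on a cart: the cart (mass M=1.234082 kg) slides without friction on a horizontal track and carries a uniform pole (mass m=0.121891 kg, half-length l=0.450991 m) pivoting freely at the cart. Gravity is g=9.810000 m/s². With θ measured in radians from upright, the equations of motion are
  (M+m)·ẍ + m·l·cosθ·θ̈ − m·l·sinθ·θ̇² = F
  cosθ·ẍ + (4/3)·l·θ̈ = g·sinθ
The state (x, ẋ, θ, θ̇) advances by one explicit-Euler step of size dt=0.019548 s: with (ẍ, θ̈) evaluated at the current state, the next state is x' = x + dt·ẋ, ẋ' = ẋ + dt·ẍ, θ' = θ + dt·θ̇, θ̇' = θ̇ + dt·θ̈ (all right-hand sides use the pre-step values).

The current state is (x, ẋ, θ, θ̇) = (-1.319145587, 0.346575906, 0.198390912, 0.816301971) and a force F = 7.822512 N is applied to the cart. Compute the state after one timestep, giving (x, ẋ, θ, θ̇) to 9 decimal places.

(-1.312370721, 0.464600878, 0.214347983, 0.686730021)

sinθ=0.197092061, cosθ=0.980384985
temp = (F + m·l·θ̇²·sinθ)/(M+m) = (7.822512 + 0.007219553)/1.355973 = 5.774253288
θ̈ = (g·sinθ − cosθ·temp)/(l·(4/3 − m·cos²θ/(M+m))) = -6.628399302
ẍ = temp − m·l·θ̈·cosθ/(M+m) = 6.037700609
Euler: x'=-1.319145587+0.019548·0.346575906=-1.312370721, ẋ'=0.346575906+0.019548·6.037700609=0.464600878
       θ'=0.198390912+0.019548·0.816301971=0.214347983, θ̇'=0.816301971+0.019548·-6.628399302=0.686730021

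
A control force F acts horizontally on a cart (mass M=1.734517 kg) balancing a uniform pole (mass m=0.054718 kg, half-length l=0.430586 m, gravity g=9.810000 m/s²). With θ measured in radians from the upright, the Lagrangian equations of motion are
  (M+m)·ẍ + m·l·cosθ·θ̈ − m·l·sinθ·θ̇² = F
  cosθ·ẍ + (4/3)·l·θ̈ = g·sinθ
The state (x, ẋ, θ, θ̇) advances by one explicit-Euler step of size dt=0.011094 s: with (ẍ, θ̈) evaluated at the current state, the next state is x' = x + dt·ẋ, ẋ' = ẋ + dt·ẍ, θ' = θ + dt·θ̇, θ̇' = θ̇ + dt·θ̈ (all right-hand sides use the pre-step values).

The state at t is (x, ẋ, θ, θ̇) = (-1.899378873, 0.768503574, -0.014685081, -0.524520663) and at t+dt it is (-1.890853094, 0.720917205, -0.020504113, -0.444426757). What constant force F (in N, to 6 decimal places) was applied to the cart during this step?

F = -7.504531 N

ẍ = (ẋ'−ẋ)/dt = (0.720917205−0.768503574)/0.011094 = -4.289379
θ̈ = (θ̇'−θ̇)/dt = (-0.444426757−-0.524520663)/0.011094 = 7.219570
sinθ=-0.014685, cosθ=0.999892
F = (M+m)·ẍ + m·l·cosθ·θ̈ − m·l·sinθ·θ̇² = -7.674707 + 0.170081 − -0.000095 = -7.504531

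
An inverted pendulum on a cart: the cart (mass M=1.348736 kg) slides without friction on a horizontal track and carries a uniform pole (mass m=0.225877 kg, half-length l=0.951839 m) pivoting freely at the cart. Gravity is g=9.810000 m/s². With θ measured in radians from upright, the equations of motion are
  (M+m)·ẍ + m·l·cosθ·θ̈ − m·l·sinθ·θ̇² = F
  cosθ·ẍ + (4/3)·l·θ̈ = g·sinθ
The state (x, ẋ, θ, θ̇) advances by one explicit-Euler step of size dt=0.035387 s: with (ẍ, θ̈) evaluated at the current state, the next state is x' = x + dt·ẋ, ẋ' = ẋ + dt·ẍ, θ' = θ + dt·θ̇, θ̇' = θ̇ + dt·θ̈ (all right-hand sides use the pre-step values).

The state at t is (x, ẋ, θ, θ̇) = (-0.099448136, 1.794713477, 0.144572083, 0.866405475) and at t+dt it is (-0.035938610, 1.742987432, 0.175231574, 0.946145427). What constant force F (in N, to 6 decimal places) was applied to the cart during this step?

F = -1.845485 N

ẍ = (ẋ'−ẋ)/dt = (1.742987432−1.794713477)/0.035387 = -1.461725
θ̈ = (θ̇'−θ̇)/dt = (0.946145427−0.866405475)/0.035387 = 2.253369
sinθ=0.144069, cosθ=0.989568
F = (M+m)·ẍ + m·l·cosθ·θ̈ − m·l·sinθ·θ̇² = -2.301650 + 0.479417 − 0.023251 = -1.845485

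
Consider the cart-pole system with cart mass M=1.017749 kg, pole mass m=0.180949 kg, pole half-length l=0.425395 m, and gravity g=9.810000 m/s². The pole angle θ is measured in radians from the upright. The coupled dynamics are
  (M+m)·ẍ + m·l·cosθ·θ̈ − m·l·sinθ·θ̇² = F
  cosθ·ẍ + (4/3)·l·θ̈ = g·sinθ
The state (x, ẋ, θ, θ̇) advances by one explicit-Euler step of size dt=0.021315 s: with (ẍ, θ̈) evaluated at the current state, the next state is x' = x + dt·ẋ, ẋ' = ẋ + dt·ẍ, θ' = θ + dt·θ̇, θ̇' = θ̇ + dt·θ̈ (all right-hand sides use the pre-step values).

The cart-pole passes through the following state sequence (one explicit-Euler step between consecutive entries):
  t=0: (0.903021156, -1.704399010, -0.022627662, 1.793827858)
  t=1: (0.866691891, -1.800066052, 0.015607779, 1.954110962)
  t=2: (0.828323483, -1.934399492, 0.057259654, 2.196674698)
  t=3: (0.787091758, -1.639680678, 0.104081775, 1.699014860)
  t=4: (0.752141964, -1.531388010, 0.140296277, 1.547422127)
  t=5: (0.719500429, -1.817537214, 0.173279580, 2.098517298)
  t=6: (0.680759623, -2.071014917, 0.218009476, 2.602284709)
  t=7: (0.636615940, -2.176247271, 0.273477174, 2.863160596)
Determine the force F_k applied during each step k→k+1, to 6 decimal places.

step 0→1:
  ẍ = (ẋ'−ẋ)/dt = (-1.800066052−-1.704399010)/0.021315 = -4.488250
  θ̈ = (θ̇'−θ̇)/dt = (1.954110962−1.793827858)/0.021315 = 7.519733
  sinθ=-0.022626, cosθ=0.999744
  F = (M+m)·ẍ + m·l·cosθ·θ̈ − m·l·sinθ·θ̇² = -5.380056 + 0.578682 − -0.005604 = -4.795770
step 1→2:
  ẍ = (ẋ'−ẋ)/dt = (-1.934399492−-1.800066052)/0.021315 = -6.302296
  θ̈ = (θ̇'−θ̇)/dt = (2.196674698−1.954110962)/0.021315 = 11.379955
  sinθ=0.015607, cosθ=0.999878
  F = (M+m)·ẍ + m·l·cosθ·θ̈ − m·l·sinθ·θ̇² = -7.554550 + 0.875863 − 0.004587 = -6.683274
step 2→3:
  ẍ = (ẋ'−ẋ)/dt = (-1.639680678−-1.934399492)/0.021315 = 13.826827
  θ̈ = (θ̇'−θ̇)/dt = (1.699014860−2.196674698)/0.021315 = -23.347869
  sinθ=0.057228, cosθ=0.998361
  F = (M+m)·ẍ + m·l·cosθ·θ̈ − m·l·sinθ·θ̇² = 16.574190 + -1.794252 − 0.021256 = 14.758681
step 3→4:
  ẍ = (ẋ'−ẋ)/dt = (-1.531388010−-1.639680678)/0.021315 = 5.080585
  θ̈ = (θ̇'−θ̇)/dt = (1.547422127−1.699014860)/0.021315 = -7.112021
  sinθ=0.103894, cosθ=0.994588
  F = (M+m)·ẍ + m·l·cosθ·θ̈ − m·l·sinθ·θ̇² = 6.090087 + -0.544484 − 0.023085 = 5.522518
step 4→5:
  ẍ = (ẋ'−ẋ)/dt = (-1.817537214−-1.531388010)/0.021315 = -13.424781
  θ̈ = (θ̇'−θ̇)/dt = (2.098517298−1.547422127)/0.021315 = 25.854805
  sinθ=0.139836, cosθ=0.990175
  F = (M+m)·ẍ + m·l·cosθ·θ̈ − m·l·sinθ·θ̇² = -16.092258 + 1.970614 − 0.025774 = -14.147418
step 5→6:
  ẍ = (ẋ'−ẋ)/dt = (-2.071014917−-1.817537214)/0.021315 = -11.891987
  θ̈ = (θ̇'−θ̇)/dt = (2.602284709−2.098517298)/0.021315 = 23.634408
  sinθ=0.172414, cosθ=0.985025
  F = (M+m)·ẍ + m·l·cosθ·θ̈ − m·l·sinθ·θ̇² = -14.254901 + 1.792010 − 0.058445 = -12.521336
step 6→7:
  ẍ = (ẋ'−ẋ)/dt = (-2.176247271−-2.071014917)/0.021315 = -4.937009
  θ̈ = (θ̇'−θ̇)/dt = (2.863160596−2.602284709)/0.021315 = 12.239075
  sinθ=0.216287, cosθ=0.976330
  F = (M+m)·ẍ + m·l·cosθ·θ̈ − m·l·sinθ·θ̇² = -5.917983 + 0.919801 − 0.112743 = -5.110925

F_0 = -4.795770 N
F_1 = -6.683274 N
F_2 = 14.758681 N
F_3 = 5.522518 N
F_4 = -14.147418 N
F_5 = -12.521336 N
F_6 = -5.110925 N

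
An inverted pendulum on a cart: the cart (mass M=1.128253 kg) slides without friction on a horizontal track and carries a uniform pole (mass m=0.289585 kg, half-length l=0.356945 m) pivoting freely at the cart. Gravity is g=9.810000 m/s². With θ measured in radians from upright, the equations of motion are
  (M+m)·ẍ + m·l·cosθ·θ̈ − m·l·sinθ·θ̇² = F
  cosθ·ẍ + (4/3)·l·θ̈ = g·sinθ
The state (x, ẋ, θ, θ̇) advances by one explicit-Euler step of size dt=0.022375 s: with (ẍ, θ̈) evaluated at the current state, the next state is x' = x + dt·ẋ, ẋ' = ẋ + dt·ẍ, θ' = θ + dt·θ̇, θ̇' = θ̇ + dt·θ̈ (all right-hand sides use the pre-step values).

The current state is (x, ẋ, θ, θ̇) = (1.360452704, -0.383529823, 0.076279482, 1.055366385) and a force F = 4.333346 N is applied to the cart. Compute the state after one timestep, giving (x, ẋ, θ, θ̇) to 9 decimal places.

sinθ=0.076205531, cosθ=0.997092131
temp = (F + m·l·θ̇²·sinθ)/(M+m) = (4.333346 + 0.008773449)/1.417838 = 3.062493352
θ̈ = (g·sinθ − cosθ·temp)/(l·(4/3 − m·cos²θ/(M+m))) = -5.715785894
ẍ = temp − m·l·θ̈·cosθ/(M+m) = 3.477984709
Euler: x'=1.360452704+0.022375·-0.383529823=1.351871224, ẋ'=-0.383529823+0.022375·3.477984709=-0.305709915
       θ'=0.076279482+0.022375·1.055366385=0.099893305, θ̇'=1.055366385+0.022375·-5.715785894=0.927475676

(1.351871224, -0.305709915, 0.099893305, 0.927475676)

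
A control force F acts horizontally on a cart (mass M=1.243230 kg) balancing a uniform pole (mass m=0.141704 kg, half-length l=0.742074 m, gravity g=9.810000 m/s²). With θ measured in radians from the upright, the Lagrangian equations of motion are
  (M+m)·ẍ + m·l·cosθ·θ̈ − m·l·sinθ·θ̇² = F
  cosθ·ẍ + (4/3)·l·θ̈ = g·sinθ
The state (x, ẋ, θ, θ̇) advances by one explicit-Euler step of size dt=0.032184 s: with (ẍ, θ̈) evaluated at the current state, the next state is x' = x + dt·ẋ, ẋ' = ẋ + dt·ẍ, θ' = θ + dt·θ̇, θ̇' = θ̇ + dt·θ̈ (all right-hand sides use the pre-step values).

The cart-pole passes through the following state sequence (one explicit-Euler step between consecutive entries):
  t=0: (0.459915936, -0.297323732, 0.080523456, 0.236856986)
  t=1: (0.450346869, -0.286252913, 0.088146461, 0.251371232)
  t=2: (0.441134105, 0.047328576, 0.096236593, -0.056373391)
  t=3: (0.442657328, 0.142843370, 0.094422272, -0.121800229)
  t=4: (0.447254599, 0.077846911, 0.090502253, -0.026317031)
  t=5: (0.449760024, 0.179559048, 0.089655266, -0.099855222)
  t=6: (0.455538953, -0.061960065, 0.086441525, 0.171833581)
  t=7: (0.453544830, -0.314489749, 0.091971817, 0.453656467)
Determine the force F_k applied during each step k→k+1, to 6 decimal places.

step 0→1:
  ẍ = (ẋ'−ẋ)/dt = (-0.286252913−-0.297323732)/0.032184 = 0.343985
  θ̈ = (θ̇'−θ̇)/dt = (0.251371232−0.236856986)/0.032184 = 0.450977
  sinθ=0.080436, cosθ=0.996760
  F = (M+m)·ẍ + m·l·cosθ·θ̈ − m·l·sinθ·θ̇² = 0.476397 + 0.047269 − 0.000475 = 0.523191
step 1→2:
  ẍ = (ẋ'−ẋ)/dt = (0.047328576−-0.286252913)/0.032184 = 10.364824
  θ̈ = (θ̇'−θ̇)/dt = (-0.056373391−0.251371232)/0.032184 = -9.562038
  sinθ=0.088032, cosθ=0.996118
  F = (M+m)·ẍ + m·l·cosθ·θ̈ − m·l·sinθ·θ̇² = 14.354597 + -1.001591 − 0.000585 = 13.352421
step 2→3:
  ẍ = (ẋ'−ẋ)/dt = (0.142843370−0.047328576)/0.032184 = 2.967773
  θ̈ = (θ̇'−θ̇)/dt = (-0.121800229−-0.056373391)/0.032184 = -2.032900
  sinθ=0.096088, cosθ=0.995373
  F = (M+m)·ẍ + m·l·cosθ·θ̈ − m·l·sinθ·θ̇² = 4.110169 + -0.212780 − 0.000032 = 3.897357
step 3→4:
  ẍ = (ẋ'−ẋ)/dt = (0.077846911−0.142843370)/0.032184 = -2.019527
  θ̈ = (θ̇'−θ̇)/dt = (-0.026317031−-0.121800229)/0.032184 = 2.966791
  sinθ=0.094282, cosθ=0.995546
  F = (M+m)·ẍ + m·l·cosθ·θ̈ − m·l·sinθ·θ̇² = -2.796912 + 0.310583 − 0.000147 = -2.486476
step 4→5:
  ẍ = (ẋ'−ẋ)/dt = (0.179559048−0.077846911)/0.032184 = 3.160332
  θ̈ = (θ̇'−θ̇)/dt = (-0.099855222−-0.026317031)/0.032184 = -2.284930
  sinθ=0.090379, cosθ=0.995907
  F = (M+m)·ẍ + m·l·cosθ·θ̈ − m·l·sinθ·θ̇² = 4.376852 + -0.239288 − 0.000007 = 4.137557
step 5→6:
  ẍ = (ẋ'−ẋ)/dt = (-0.061960065−0.179559048)/0.032184 = -7.504322
  θ̈ = (θ̇'−θ̇)/dt = (0.171833581−-0.099855222)/0.032184 = 8.441735
  sinθ=0.089535, cosθ=0.995984
  F = (M+m)·ẍ + m·l·cosθ·θ̈ − m·l·sinθ·θ̇² = -10.392991 + 0.884124 − 0.000094 = -9.508961
step 6→7:
  ẍ = (ẋ'−ẋ)/dt = (-0.314489749−-0.061960065)/0.032184 = -7.846436
  θ̈ = (θ̇'−θ̇)/dt = (0.453656467−0.171833581)/0.032184 = 8.756615
  sinθ=0.086334, cosθ=0.996266
  F = (M+m)·ẍ + m·l·cosθ·θ̈ − m·l·sinθ·θ̇² = -10.866795 + 0.917363 − 0.000268 = -9.949701

F_0 = 0.523191 N
F_1 = 13.352421 N
F_2 = 3.897357 N
F_3 = -2.486476 N
F_4 = 4.137557 N
F_5 = -9.508961 N
F_6 = -9.949701 N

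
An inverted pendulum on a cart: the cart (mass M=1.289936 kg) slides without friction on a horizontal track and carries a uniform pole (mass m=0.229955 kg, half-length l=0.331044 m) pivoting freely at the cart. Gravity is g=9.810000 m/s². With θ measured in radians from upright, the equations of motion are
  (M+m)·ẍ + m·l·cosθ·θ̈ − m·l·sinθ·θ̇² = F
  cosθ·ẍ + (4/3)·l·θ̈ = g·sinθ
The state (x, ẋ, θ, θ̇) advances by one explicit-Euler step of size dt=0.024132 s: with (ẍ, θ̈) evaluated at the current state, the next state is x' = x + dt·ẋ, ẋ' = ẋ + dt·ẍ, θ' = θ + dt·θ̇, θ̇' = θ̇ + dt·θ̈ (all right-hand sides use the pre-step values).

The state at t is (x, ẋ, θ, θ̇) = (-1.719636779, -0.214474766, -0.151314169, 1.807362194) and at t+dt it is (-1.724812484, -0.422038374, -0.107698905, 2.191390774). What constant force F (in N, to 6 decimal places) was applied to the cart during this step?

F = -11.837779 N

ẍ = (ẋ'−ẋ)/dt = (-0.422038374−-0.214474766)/0.024132 = -8.601177
θ̈ = (θ̇'−θ̇)/dt = (2.191390774−1.807362194)/0.024132 = 15.913666
sinθ=-0.150737, cosθ=0.988574
F = (M+m)·ẍ + m·l·cosθ·θ̈ − m·l·sinθ·θ̇² = -13.072852 + 1.197589 − -0.037483 = -11.837779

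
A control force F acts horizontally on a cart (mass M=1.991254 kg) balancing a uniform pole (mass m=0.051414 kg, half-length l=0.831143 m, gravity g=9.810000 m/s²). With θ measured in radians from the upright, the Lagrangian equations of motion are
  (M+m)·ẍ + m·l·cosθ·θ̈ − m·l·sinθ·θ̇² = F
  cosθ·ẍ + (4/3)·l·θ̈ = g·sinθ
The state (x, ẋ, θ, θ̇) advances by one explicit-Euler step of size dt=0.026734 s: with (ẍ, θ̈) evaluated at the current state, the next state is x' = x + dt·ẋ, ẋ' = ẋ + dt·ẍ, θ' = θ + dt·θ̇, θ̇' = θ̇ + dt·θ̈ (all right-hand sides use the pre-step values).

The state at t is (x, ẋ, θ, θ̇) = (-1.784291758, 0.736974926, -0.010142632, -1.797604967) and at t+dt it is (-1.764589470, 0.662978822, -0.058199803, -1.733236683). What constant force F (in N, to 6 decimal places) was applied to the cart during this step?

F = -5.549546 N

ẍ = (ẋ'−ẋ)/dt = (0.662978822−0.736974926)/0.026734 = -2.767865
θ̈ = (θ̇'−θ̇)/dt = (-1.733236683−-1.797604967)/0.026734 = 2.407731
sinθ=-0.010142, cosθ=0.999949
F = (M+m)·ẍ + m·l·cosθ·θ̈ − m·l·sinθ·θ̇² = -5.653829 + 0.102883 − -0.001401 = -5.549546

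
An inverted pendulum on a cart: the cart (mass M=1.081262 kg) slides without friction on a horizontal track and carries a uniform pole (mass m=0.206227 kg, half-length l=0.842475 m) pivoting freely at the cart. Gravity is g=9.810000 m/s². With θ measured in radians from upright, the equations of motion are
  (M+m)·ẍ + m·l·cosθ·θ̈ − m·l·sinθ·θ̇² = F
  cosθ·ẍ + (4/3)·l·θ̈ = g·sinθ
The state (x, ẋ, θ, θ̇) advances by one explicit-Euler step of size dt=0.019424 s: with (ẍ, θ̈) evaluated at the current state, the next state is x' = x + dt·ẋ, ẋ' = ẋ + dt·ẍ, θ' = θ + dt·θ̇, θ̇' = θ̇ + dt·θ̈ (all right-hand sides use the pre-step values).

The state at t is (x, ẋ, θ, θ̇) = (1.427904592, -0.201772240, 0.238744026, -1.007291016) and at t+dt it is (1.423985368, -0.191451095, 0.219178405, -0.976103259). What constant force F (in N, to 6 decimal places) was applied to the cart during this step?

ẍ = (ẋ'−ẋ)/dt = (-0.191451095−-0.201772240)/0.019424 = 0.531360
θ̈ = (θ̇'−θ̇)/dt = (-0.976103259−-1.007291016)/0.019424 = 1.605630
sinθ=0.236482, cosθ=0.971636
F = (M+m)·ẍ + m·l·cosθ·θ̈ − m·l·sinθ·θ̇² = 0.684121 + 0.271051 − 0.041688 = 0.913484

F = 0.913484 N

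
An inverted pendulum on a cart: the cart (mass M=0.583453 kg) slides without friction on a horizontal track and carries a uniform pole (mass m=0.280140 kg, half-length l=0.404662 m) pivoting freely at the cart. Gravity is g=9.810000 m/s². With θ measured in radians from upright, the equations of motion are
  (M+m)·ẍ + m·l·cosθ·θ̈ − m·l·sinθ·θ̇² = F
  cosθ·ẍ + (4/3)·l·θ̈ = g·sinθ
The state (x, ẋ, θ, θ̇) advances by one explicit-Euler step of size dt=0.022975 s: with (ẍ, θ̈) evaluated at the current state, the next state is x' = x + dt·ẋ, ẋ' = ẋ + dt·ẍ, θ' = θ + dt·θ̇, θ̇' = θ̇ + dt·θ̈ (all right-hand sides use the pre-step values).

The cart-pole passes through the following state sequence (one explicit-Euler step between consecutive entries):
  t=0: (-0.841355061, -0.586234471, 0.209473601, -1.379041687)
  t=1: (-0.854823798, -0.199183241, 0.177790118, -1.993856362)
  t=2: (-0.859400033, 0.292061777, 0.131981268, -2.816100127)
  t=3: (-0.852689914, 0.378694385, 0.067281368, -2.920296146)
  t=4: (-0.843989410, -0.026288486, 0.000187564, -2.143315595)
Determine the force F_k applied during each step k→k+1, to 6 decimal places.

F_0 = 11.536525 N
F_1 = 14.392282 N
F_2 = 2.628424 N
F_3 = -11.462584 N

step 0→1:
  ẍ = (ẋ'−ẋ)/dt = (-0.199183241−-0.586234471)/0.022975 = 16.846626
  θ̈ = (θ̇'−θ̇)/dt = (-1.993856362−-1.379041687)/0.022975 = -26.760160
  sinθ=0.207945, cosθ=0.978141
  F = (M+m)·ẍ + m·l·cosθ·θ̈ − m·l·sinθ·θ̇² = 14.548628 + -2.967273 − 0.044830 = 11.536525
step 1→2:
  ẍ = (ẋ'−ẋ)/dt = (0.292061777−-0.199183241)/0.022975 = 21.381720
  θ̈ = (θ̇'−θ̇)/dt = (-2.816100127−-1.993856362)/0.022975 = -35.788630
  sinθ=0.176855, cosθ=0.984237
  F = (M+m)·ẍ + m·l·cosθ·θ̈ − m·l·sinθ·θ̇² = 18.465104 + -3.993119 − 0.079703 = 14.392282
step 2→3:
  ẍ = (ẋ'−ẋ)/dt = (0.378694385−0.292061777)/0.022975 = 3.770734
  θ̈ = (θ̇'−θ̇)/dt = (-2.920296146−-2.816100127)/0.022975 = -4.535191
  sinθ=0.131598, cosθ=0.991303
  F = (M+m)·ẍ + m·l·cosθ·θ̈ − m·l·sinθ·θ̇² = 3.256379 + -0.509647 − 0.118308 = 2.628424
step 3→4:
  ẍ = (ẋ'−ẋ)/dt = (-0.026288486−0.378694385)/0.022975 = -17.627111
  θ̈ = (θ̇'−θ̇)/dt = (-2.143315595−-2.920296146)/0.022975 = 33.818522
  sinθ=0.067231, cosθ=0.997737
  F = (M+m)·ẍ + m·l·cosθ·θ̈ − m·l·sinθ·θ̇² = -15.222650 + 3.825062 − 0.064996 = -11.462584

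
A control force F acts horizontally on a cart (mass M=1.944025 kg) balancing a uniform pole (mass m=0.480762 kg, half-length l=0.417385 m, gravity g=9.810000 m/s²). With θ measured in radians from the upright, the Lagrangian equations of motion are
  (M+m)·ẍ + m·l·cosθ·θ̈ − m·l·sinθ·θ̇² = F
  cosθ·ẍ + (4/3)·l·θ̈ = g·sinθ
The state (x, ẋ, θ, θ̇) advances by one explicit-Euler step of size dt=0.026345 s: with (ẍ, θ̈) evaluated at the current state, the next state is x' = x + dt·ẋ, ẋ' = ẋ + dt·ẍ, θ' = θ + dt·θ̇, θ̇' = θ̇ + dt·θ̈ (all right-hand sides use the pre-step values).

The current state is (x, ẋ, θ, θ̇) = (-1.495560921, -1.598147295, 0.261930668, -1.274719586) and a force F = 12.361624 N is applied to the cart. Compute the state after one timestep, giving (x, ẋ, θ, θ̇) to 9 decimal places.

(-1.537664111, -1.452301263, 0.228348181, -1.407597579)

sinθ=0.258945850, cosθ=0.965891840
temp = (F + m·l·θ̇²·sinθ)/(M+m) = (12.361624 + 0.084431643)/2.424787 = 5.132844923
θ̈ = (g·sinθ − cosθ·temp)/(l·(4/3 − m·cos²θ/(M+m))) = -5.043765162
ẍ = temp − m·l·θ̈·cosθ/(M+m) = 5.536004268
Euler: x'=-1.495560921+0.026345·-1.598147295=-1.537664111, ẋ'=-1.598147295+0.026345·5.536004268=-1.452301263
       θ'=0.261930668+0.026345·-1.274719586=0.228348181, θ̇'=-1.274719586+0.026345·-5.043765162=-1.407597579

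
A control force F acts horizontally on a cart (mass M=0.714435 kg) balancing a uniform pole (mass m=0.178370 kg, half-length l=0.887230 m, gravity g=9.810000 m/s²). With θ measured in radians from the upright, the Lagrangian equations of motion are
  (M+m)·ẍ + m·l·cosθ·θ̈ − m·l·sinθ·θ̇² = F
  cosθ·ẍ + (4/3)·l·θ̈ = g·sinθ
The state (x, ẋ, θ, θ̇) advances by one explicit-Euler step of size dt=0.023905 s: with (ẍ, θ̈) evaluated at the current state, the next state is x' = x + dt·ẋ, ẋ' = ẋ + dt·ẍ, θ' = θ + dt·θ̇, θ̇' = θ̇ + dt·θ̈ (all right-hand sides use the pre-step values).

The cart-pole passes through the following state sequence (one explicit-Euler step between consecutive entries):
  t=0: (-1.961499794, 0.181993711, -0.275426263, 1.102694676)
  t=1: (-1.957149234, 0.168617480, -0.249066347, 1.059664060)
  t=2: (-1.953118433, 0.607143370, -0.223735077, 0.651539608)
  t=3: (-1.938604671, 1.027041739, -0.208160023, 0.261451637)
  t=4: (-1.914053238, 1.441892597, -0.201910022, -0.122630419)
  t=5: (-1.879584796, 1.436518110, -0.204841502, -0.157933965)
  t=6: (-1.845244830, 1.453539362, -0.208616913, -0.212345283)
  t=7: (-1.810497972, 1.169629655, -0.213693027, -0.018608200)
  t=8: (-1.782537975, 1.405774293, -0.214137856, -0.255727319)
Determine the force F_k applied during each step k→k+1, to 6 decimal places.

step 0→1:
  ẍ = (ẋ'−ẋ)/dt = (0.168617480−0.181993711)/0.023905 = -0.559558
  θ̈ = (θ̇'−θ̇)/dt = (1.059664060−1.102694676)/0.023905 = -1.800068
  sinθ=-0.271957, cosθ=0.962309
  F = (M+m)·ẍ + m·l·cosθ·θ̈ − m·l·sinθ·θ̇² = -0.499576 + -0.274133 − -0.052332 = -0.721377
step 1→2:
  ẍ = (ẋ'−ẋ)/dt = (0.607143370−0.168617480)/0.023905 = 18.344526
  θ̈ = (θ̇'−θ̇)/dt = (0.651539608−1.059664060)/0.023905 = -17.072765
  sinθ=-0.246499, cosθ=0.969143
  F = (M+m)·ẍ + m·l·cosθ·θ̈ − m·l·sinθ·θ̇² = 16.378084 + -2.618483 − -0.043804 = 13.803405
step 2→3:
  ẍ = (ẋ'−ẋ)/dt = (1.027041739−0.607143370)/0.023905 = 17.565295
  θ̈ = (θ̇'−θ̇)/dt = (0.261451637−0.651539608)/0.023905 = -16.318259
  sinθ=-0.221873, cosθ=0.975076
  F = (M+m)·ẍ + m·l·cosθ·θ̈ − m·l·sinθ·θ̇² = 15.682383 + -2.518083 − -0.014905 = 13.179205
step 3→4:
  ẍ = (ẋ'−ẋ)/dt = (1.441892597−1.027041739)/0.023905 = 17.354146
  θ̈ = (θ̇'−θ̇)/dt = (-0.122630419−0.261451637)/0.023905 = -16.067018
  sinθ=-0.206660, cosθ=0.978413
  F = (M+m)·ẍ + m·l·cosθ·θ̈ − m·l·sinθ·θ̇² = 15.493868 + -2.487800 − -0.002236 = 13.008304
step 4→5:
  ẍ = (ẋ'−ẋ)/dt = (1.436518110−1.441892597)/0.023905 = -0.224827
  θ̈ = (θ̇'−θ̇)/dt = (-0.157933965−-0.122630419)/0.023905 = -1.476827
  sinθ=-0.200541, cosθ=0.979685
  F = (M+m)·ẍ + m·l·cosθ·θ̈ − m·l·sinθ·θ̇² = -0.200727 + -0.228968 − -0.000477 = -0.429217
step 5→6:
  ẍ = (ẋ'−ẋ)/dt = (1.453539362−1.436518110)/0.023905 = 0.712037
  θ̈ = (θ̇'−θ̇)/dt = (-0.212345283−-0.157933965)/0.023905 = -2.276148
  sinθ=-0.203412, cosθ=0.979093
  F = (M+m)·ẍ + m·l·cosθ·θ̈ − m·l·sinθ·θ̇² = 0.635710 + -0.352681 − -0.000803 = 0.283832
step 6→7:
  ẍ = (ẋ'−ẋ)/dt = (1.169629655−1.453539362)/0.023905 = -11.876583
  θ̈ = (θ̇'−θ̇)/dt = (-0.018608200−-0.212345283)/0.023905 = 8.104459
  sinθ=-0.207107, cosθ=0.978318
  F = (M+m)·ẍ + m·l·cosθ·θ̈ − m·l·sinθ·θ̇² = -10.603472 + 1.254764 − -0.001478 = -9.347230
step 7→8:
  ẍ = (ẋ'−ẋ)/dt = (1.405774293−1.169629655)/0.023905 = 9.878462
  θ̈ = (θ̇'−θ̇)/dt = (-0.255727319−-0.018608200)/0.023905 = -9.919227
  sinθ=-0.212070, cosθ=0.977254
  F = (M+m)·ẍ + m·l·cosθ·θ̈ − m·l·sinθ·θ̇² = 8.819540 + -1.534064 − -0.000012 = 7.285488

F_0 = -0.721377 N
F_1 = 13.803405 N
F_2 = 13.179205 N
F_3 = 13.008304 N
F_4 = -0.429217 N
F_5 = 0.283832 N
F_6 = -9.347230 N
F_7 = 7.285488 N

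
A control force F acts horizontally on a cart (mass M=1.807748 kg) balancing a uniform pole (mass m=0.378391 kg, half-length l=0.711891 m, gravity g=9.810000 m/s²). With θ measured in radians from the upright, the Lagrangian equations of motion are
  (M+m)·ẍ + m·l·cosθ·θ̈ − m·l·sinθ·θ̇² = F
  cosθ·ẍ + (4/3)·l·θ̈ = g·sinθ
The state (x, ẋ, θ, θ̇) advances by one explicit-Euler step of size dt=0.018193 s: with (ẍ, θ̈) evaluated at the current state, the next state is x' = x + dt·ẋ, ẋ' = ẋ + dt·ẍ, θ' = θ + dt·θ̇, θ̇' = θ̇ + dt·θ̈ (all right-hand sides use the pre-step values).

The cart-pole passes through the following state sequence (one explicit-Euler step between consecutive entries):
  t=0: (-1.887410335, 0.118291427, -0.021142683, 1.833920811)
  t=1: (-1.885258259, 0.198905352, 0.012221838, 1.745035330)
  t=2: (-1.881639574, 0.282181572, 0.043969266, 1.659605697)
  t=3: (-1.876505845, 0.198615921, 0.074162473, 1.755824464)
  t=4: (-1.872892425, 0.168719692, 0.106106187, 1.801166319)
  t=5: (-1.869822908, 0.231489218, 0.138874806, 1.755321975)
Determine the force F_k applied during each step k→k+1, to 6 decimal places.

F_0 = 8.390243 N
F_1 = 8.731945 N
F_2 = -8.650895 N
F_3 = -2.984470 N
F_4 = 6.775096 N

step 0→1:
  ẍ = (ẋ'−ẋ)/dt = (0.198905352−0.118291427)/0.018193 = 4.431041
  θ̈ = (θ̇'−θ̇)/dt = (1.745035330−1.833920811)/0.018193 = -4.885697
  sinθ=-0.021141, cosθ=0.999777
  F = (M+m)·ẍ + m·l·cosθ·θ̈ − m·l·sinθ·θ̇² = 9.686871 + -1.315781 − -0.019153 = 8.390243
step 1→2:
  ẍ = (ẋ'−ẋ)/dt = (0.282181572−0.198905352)/0.018193 = 4.577377
  θ̈ = (θ̇'−θ̇)/dt = (1.659605697−1.745035330)/0.018193 = -4.695742
  sinθ=0.012222, cosθ=0.999925
  F = (M+m)·ẍ + m·l·cosθ·θ̈ − m·l·sinθ·θ̇² = 10.006782 + -1.264812 − 0.010025 = 8.731945
step 2→3:
  ẍ = (ẋ'−ẋ)/dt = (0.198615921−0.282181572)/0.018193 = -4.593286
  θ̈ = (θ̇'−θ̇)/dt = (1.755824464−1.659605697)/0.018193 = 5.288780
  sinθ=0.043955, cosθ=0.999034
  F = (M+m)·ẍ + m·l·cosθ·θ̈ − m·l·sinθ·θ̇² = -10.041562 + 1.423278 − 0.032612 = -8.650895
step 3→4:
  ẍ = (ẋ'−ẋ)/dt = (0.168719692−0.198615921)/0.018193 = -1.643282
  θ̈ = (θ̇'−θ̇)/dt = (1.801166319−1.755824464)/0.018193 = 2.492269
  sinθ=0.074095, cosθ=0.997251
  F = (M+m)·ẍ + m·l·cosθ·θ̈ − m·l·sinθ·θ̇² = -3.592443 + 0.669505 − 0.061532 = -2.984470
step 4→5:
  ẍ = (ẋ'−ẋ)/dt = (0.231489218−0.168719692)/0.018193 = 3.450202
  θ̈ = (θ̇'−θ̇)/dt = (1.755321975−1.801166319)/0.018193 = -2.519889
  sinθ=0.105907, cosθ=0.994376
  F = (M+m)·ẍ + m·l·cosθ·θ̈ − m·l·sinθ·θ̇² = 7.542621 + -0.674973 − 0.092552 = 6.775096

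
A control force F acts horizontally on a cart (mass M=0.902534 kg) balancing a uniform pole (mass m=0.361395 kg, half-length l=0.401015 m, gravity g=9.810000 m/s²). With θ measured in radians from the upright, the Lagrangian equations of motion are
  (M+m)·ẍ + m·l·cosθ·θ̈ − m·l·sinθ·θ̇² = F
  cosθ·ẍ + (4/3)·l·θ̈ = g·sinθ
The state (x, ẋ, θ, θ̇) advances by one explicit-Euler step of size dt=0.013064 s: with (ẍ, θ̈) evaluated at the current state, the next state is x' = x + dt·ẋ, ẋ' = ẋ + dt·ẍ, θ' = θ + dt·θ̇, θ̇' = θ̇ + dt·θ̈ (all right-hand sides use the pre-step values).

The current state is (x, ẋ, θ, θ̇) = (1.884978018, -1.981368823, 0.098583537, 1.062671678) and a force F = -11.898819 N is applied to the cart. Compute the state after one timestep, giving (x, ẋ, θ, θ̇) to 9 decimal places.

sinθ=0.098423930, cosθ=0.995144577
temp = (F + m·l·θ̇²·sinθ)/(M+m) = (-11.898819 + 0.016108002)/1.263929 = -9.401407040
θ̈ = (g·sinθ − cosθ·temp)/(l·(4/3 − m·cos²θ/(M+m))) = 24.508271980
ẍ = temp − m·l·θ̈·cosθ/(M+m) = -12.197933616
Euler: x'=1.884978018+0.013064·-1.981368823=1.859093416, ẋ'=-1.981368823+0.013064·-12.197933616=-2.140722628
       θ'=0.098583537+0.013064·1.062671678=0.112466280, θ̇'=1.062671678+0.013064·24.508271980=1.382847743

(1.859093416, -2.140722628, 0.112466280, 1.382847743)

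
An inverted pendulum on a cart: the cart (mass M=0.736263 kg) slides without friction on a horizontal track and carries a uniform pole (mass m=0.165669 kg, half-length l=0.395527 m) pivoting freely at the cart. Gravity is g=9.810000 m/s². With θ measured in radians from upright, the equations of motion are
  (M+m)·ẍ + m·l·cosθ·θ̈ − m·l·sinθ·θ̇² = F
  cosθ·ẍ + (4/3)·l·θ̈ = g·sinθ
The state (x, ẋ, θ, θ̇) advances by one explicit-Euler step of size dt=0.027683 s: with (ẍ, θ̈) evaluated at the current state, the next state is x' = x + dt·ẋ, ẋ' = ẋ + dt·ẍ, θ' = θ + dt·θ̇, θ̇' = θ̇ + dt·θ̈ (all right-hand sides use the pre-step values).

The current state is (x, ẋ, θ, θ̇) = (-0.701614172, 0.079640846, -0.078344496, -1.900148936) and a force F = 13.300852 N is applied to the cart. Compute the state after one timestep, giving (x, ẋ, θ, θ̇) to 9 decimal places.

sinθ=-0.078264376, cosθ=0.996932639
temp = (F + m·l·θ̇²·sinθ)/(M+m) = (13.300852 + -0.018516410)/0.901932 = 14.726537688
θ̈ = (g·sinθ − cosθ·temp)/(l·(4/3 − m·cos²θ/(M+m))) = -33.941992670
ẍ = temp − m·l·θ̈·cosθ/(M+m) = 17.184904818
Euler: x'=-0.701614172+0.027683·0.079640846=-0.699409474, ẋ'=0.079640846+0.027683·17.184904818=0.555370566
       θ'=-0.078344496+0.027683·-1.900148936=-0.130946319, θ̇'=-1.900148936+0.027683·-33.941992670=-2.839765119

(-0.699409474, 0.555370566, -0.130946319, -2.839765119)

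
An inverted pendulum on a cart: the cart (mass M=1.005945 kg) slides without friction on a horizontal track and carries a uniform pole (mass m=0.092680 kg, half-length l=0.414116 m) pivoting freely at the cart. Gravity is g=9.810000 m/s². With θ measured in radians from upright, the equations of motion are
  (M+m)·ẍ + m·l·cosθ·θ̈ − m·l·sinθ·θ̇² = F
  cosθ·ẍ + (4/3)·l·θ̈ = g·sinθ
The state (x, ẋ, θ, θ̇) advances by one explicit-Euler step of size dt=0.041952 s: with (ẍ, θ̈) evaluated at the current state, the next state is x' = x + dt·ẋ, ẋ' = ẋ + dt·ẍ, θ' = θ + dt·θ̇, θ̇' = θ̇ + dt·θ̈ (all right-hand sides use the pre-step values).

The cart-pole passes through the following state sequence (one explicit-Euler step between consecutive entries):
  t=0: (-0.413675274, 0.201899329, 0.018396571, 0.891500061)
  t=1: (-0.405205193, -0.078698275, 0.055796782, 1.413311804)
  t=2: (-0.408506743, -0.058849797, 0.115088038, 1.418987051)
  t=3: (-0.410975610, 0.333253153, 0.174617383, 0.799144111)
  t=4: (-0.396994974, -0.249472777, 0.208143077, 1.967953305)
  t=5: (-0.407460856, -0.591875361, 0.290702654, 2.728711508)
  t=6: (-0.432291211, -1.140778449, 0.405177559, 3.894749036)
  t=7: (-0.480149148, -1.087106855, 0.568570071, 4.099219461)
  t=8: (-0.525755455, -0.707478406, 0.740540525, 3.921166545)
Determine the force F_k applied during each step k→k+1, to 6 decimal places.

F_0 = -6.871453 N
F_1 = 0.520694 N
F_2 = 9.696068 N
F_3 = -14.211453 N
F_4 = -8.316474 N
F_5 = -13.434397 N
F_6 = 1.347960 N
F_7 = 9.457071 N

step 0→1:
  ẍ = (ẋ'−ẋ)/dt = (-0.078698275−0.201899329)/0.041952 = -6.688539
  θ̈ = (θ̇'−θ̇)/dt = (1.413311804−0.891500061)/0.041952 = 12.438304
  sinθ=0.018396, cosθ=0.999831
  F = (M+m)·ẍ + m·l·cosθ·θ̈ − m·l·sinθ·θ̇² = -7.348197 + 0.477305 − 0.000561 = -6.871453
step 1→2:
  ẍ = (ẋ'−ẋ)/dt = (-0.058849797−-0.078698275)/0.041952 = 0.473124
  θ̈ = (θ̇'−θ̇)/dt = (1.418987051−1.413311804)/0.041952 = 0.135280
  sinθ=0.055768, cosθ=0.998444
  F = (M+m)·ẍ + m·l·cosθ·θ̈ − m·l·sinθ·θ̇² = 0.519785 + 0.005184 − 0.004275 = 0.520694
step 2→3:
  ẍ = (ẋ'−ẋ)/dt = (0.333253153−-0.058849797)/0.041952 = 9.346466
  θ̈ = (θ̇'−θ̇)/dt = (0.799144111−1.418987051)/0.041952 = -14.775051
  sinθ=0.114834, cosθ=0.993385
  F = (M+m)·ẍ + m·l·cosθ·θ̈ − m·l·sinθ·θ̇² = 10.268261 + -0.563319 − 0.008874 = 9.696068
step 3→4:
  ẍ = (ẋ'−ẋ)/dt = (-0.249472777−0.333253153)/0.041952 = -13.890302
  θ̈ = (θ̇'−θ̇)/dt = (1.967953305−0.799144111)/0.041952 = 27.860631
  sinθ=0.173731, cosθ=0.984793
  F = (M+m)·ẍ + m·l·cosθ·θ̈ − m·l·sinθ·θ̇² = -15.260233 + 1.053038 − 0.004258 = -14.211453
step 4→5:
  ẍ = (ẋ'−ẋ)/dt = (-0.591875361−-0.249472777)/0.041952 = -8.161770
  θ̈ = (θ̇'−θ̇)/dt = (2.728711508−1.967953305)/0.041952 = 18.134015
  sinθ=0.206643, cosθ=0.978416
  F = (M+m)·ẍ + m·l·cosθ·θ̈ − m·l·sinθ·θ̇² = -8.966725 + 0.680966 − 0.030716 = -8.316474
step 5→6:
  ẍ = (ẋ'−ẋ)/dt = (-1.140778449−-0.591875361)/0.041952 = -13.084074
  θ̈ = (θ̇'−θ̇)/dt = (3.894749036−2.728711508)/0.041952 = 27.794563
  sinθ=0.286625, cosθ=0.958043
  F = (M+m)·ẍ + m·l·cosθ·θ̈ − m·l·sinθ·θ̇² = -14.374491 + 1.022004 − 0.081910 = -13.434397
step 6→7:
  ẍ = (ẋ'−ẋ)/dt = (-1.087106855−-1.140778449)/0.041952 = 1.279357
  θ̈ = (θ̇'−θ̇)/dt = (4.099219461−3.894749036)/0.041952 = 4.873914
  sinθ=0.394182, cosθ=0.919032
  F = (M+m)·ẍ + m·l·cosθ·θ̈ − m·l·sinθ·θ̇² = 1.405534 + 0.171916 − 0.229490 = 1.347960
step 7→8:
  ẍ = (ẋ'−ẋ)/dt = (-0.707478406−-1.087106855)/0.041952 = 9.049114
  θ̈ = (θ̇'−θ̇)/dt = (3.921166545−4.099219461)/0.041952 = -4.244206
  sinθ=0.538428, cosθ=0.842672
  F = (M+m)·ẍ + m·l·cosθ·θ̈ − m·l·sinθ·θ̇² = 9.941583 + -0.137266 − 0.347246 = 9.457071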